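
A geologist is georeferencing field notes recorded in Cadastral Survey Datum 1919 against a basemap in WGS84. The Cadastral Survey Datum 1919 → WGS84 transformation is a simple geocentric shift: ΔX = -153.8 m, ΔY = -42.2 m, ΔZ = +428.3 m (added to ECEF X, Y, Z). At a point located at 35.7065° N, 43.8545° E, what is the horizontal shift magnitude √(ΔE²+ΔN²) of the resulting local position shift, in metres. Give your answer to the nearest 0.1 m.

The local east axis at (φ, λ) is (−sin λ, cos λ, 0), so ΔE = −sin(43.8545°)·(-153.8) + cos(43.8545°)·(-42.2) = 76.13 m.
The local north axis is (−sin φ cos λ, −sin φ sin λ, cos φ), giving ΔN = 64.728 + 17.064 + 347.787 = 429.58 m.
Horizontal magnitude = √(ΔE² + ΔN²) = √(76.13² + 429.58²) = 436.27 m.

436.3 m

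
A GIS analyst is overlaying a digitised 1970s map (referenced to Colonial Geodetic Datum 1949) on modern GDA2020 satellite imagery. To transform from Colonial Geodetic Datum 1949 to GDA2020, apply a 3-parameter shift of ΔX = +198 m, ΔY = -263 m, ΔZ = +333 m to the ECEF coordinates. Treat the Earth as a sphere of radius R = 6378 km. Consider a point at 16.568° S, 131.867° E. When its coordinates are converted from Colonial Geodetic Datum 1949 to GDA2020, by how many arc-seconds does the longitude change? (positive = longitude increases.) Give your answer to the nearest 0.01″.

sin φ = -0.285153, cos φ = 0.958482, sin λ = 0.744696, cos λ = -0.667404.
East component: ΔE = −sin λ·ΔX + cos λ·ΔY = −(0.744696)(198) + (-0.667404)(-263) = 28.08 m.
1° of latitude spans πR/180 = 111317 m; at latitude φ, 1° of longitude spans that × cos φ = 106695.4 m, so Δλ = 28.08 / 106695.4 × 3600 = 0.947″.

Δλ = 0.95″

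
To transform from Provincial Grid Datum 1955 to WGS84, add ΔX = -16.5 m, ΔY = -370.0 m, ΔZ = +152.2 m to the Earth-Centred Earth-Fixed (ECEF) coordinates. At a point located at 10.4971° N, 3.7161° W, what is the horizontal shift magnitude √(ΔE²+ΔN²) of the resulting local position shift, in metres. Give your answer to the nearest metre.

399 m

At φ = 10.4971°, λ = -3.7161°: sin φ = 0.182186, cos φ = 0.983264, sin λ = -0.064813, cos λ = 0.997897.
ΔE = −sin λ·ΔX + cos λ·ΔY = −(-0.064813)·(-16.5) + (0.997897)·(-370.0) = -370.29 m.
ΔN = −sin φ cos λ·ΔX − sin φ sin λ·ΔY + cos φ·ΔZ = −(0.182186)(0.997897)(-16.5) − (0.182186)(-0.064813)(-370.0) + (0.983264)(152.2) = 148.28 m.
Horizontal magnitude = √(ΔE² + ΔN²) = √((-370.29)² + 148.28²) = 398.88 m.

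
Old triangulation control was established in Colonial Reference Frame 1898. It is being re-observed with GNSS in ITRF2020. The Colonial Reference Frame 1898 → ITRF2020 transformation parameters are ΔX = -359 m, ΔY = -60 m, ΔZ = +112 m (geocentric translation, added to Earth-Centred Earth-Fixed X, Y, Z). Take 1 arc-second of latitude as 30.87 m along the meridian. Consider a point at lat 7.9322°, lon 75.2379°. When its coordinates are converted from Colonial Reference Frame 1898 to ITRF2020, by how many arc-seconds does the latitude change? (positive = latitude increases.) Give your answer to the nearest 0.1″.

sin φ = 0.138001, cos φ = 0.990432, sin λ = 0.966992, cos λ = 0.254806.
North component: ΔN = −sin φ cos λ·ΔX − sin φ sin λ·ΔY + cos φ·ΔZ = −(0.138001)(0.254806)(-359) − (0.138001)(0.966992)(-60) + (0.990432)(112) = 131.56 m.
1° of latitude spans 3600 × 30.87 = 111132 m, so Δφ = 131.56 / 111132 × 3600 = 4.262″.

Δφ = 4.3″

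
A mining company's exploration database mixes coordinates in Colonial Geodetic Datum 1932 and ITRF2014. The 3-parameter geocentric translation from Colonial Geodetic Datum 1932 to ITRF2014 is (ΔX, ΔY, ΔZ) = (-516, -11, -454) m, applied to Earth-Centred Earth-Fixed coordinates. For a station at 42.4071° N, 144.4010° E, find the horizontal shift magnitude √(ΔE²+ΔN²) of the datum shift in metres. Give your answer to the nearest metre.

At φ = 42.4071°, λ = 144.4010°: sin φ = 0.674394, cos φ = 0.738372, sin λ = 0.582109, cos λ = -0.813111.
ΔE = −sin λ·ΔX + cos λ·ΔY = −(0.582109)·(-516) + (-0.813111)·(-11) = 309.31 m.
ΔN = −sin φ cos λ·ΔX − sin φ sin λ·ΔY + cos φ·ΔZ = −(0.674394)(-0.813111)(-516) − (0.674394)(0.582109)(-11) + (0.738372)(-454) = -613.85 m.
Horizontal magnitude = √(ΔE² + ΔN²) = √(309.31² + (-613.85)²) = 687.38 m.

687 m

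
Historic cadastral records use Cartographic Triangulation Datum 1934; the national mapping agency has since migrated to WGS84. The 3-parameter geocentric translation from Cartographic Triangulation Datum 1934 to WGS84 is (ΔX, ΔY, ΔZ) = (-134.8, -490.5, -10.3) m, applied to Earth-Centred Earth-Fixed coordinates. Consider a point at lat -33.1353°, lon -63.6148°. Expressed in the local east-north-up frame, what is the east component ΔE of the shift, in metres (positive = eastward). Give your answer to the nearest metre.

ΔE = -339 m

The local east axis at (φ, λ) is (−sin λ, cos λ, 0), so ΔE = −sin(-63.6148°)·(-134.8) + cos(-63.6148°)·(-490.5) = -338.74 m.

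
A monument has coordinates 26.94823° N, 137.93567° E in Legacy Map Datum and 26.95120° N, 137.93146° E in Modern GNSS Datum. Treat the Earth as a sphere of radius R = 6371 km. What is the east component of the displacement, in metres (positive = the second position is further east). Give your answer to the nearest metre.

ΔE = -417 m

Δφ = 26.95120° − 26.94823° = +0.00297°; Δλ = 137.93146° − 137.93567° = -0.00421°.
1° along a meridian = πR/180 = 111195 m.
ΔN = Δφ × 111195 = 330.2 m; ΔE = Δλ × 111195 × cos(26.94823°) = -0.00421 × 111195 × 0.891416 = -417.3 m.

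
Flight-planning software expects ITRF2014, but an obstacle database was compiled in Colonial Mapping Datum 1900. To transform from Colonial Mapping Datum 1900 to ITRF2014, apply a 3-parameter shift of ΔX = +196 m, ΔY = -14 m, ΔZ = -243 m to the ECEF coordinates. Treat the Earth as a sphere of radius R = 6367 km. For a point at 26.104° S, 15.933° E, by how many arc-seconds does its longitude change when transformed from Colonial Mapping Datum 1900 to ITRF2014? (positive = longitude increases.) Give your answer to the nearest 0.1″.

sin φ = -0.440002, cos φ = 0.897997, sin λ = 0.274513, cos λ = 0.961583.
East component: ΔE = −sin λ·ΔX + cos λ·ΔY = −(0.274513)(196) + (0.961583)(-14) = -67.27 m.
1° of latitude spans πR/180 = 111125 m; at latitude φ, 1° of longitude spans that × cos φ = 99790.0 m, so Δλ = -67.27 / 99790.0 × 3600 = -2.427″.

Δλ = -2.4″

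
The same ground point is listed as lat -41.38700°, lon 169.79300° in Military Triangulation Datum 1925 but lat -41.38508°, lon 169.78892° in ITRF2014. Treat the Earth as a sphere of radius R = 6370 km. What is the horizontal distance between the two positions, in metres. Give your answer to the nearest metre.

Δφ = -41.38508° − -41.38700° = +0.00192°; Δλ = 169.78892° − 169.79300° = -0.00408°.
1° along a meridian = πR/180 = 111177 m.
ΔN = Δφ × 111177 = 213.5 m; ΔE = Δλ × 111177 × cos(-41.38700°) = -0.00408 × 111177 × 0.750261 = -340.3 m.
Distance = √(ΔE² + ΔN²) = √((-340.3)² + 213.5²) = 401.7 m.

402 m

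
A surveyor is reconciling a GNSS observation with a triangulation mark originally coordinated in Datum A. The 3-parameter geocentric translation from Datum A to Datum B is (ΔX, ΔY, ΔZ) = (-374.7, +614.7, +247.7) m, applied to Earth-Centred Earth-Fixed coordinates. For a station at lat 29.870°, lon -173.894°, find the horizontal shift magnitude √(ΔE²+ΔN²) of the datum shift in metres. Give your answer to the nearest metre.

654 m

The local east axis at (φ, λ) is (−sin λ, cos λ, 0), so ΔE = −sin(-173.894°)·(-374.7) + cos(-173.894°)·614.7 = -651.07 m.
The local north axis is (−sin φ cos λ, −sin φ sin λ, cos φ), giving ΔN = -185.555 + 32.564 + 214.795 = 61.80 m.
Horizontal magnitude = √(ΔE² + ΔN²) = √((-651.07)² + 61.80²) = 654.00 m.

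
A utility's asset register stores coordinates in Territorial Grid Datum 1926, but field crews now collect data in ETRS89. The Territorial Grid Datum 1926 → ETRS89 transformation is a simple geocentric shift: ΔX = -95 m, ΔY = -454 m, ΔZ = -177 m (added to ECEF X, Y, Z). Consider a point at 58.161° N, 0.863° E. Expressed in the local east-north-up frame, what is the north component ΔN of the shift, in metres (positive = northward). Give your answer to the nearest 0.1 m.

The local north axis is (−sin φ cos λ, −sin φ sin λ, cos φ), giving ΔN = 80.697 + 5.809 − 93.374 = -6.87 m.

ΔN = -6.9 m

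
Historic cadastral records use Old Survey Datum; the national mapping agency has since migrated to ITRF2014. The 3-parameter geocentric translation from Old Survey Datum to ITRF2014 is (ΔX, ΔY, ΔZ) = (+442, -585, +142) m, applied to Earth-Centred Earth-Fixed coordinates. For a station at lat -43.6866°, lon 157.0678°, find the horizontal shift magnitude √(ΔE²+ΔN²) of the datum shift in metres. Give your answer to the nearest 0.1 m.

At φ = -43.6866°, λ = 157.0678°: sin φ = -0.690713, cos φ = 0.723129, sin λ = 0.389642, cos λ = -0.920967.
ΔE = −sin λ·ΔX + cos λ·ΔY = −(0.389642)·(442) + (-0.920967)·(-585) = 366.54 m.
ΔN = −sin φ cos λ·ΔX − sin φ sin λ·ΔY + cos φ·ΔZ = −(-0.690713)(-0.920967)(442) − (-0.690713)(0.389642)(-585) + (0.723129)(142) = -335.92 m.
Horizontal magnitude = √(ΔE² + ΔN²) = √(366.54² + (-335.92)²) = 497.19 m.

497.2 m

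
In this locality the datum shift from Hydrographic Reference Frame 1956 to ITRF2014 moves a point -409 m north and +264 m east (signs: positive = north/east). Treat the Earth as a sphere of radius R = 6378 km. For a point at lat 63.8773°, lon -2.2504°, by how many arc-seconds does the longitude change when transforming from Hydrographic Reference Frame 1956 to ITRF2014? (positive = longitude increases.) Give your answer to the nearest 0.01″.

At latitude 63.8773°, cos φ = 0.440295.
One radian of longitude at latitude φ spans R cos φ, so Δλ = ΔE / (R cos φ) = 264.0 / (6378000 × 0.440295) = 9.4010e-05 rad = 19.391″.

Δλ = 19.39″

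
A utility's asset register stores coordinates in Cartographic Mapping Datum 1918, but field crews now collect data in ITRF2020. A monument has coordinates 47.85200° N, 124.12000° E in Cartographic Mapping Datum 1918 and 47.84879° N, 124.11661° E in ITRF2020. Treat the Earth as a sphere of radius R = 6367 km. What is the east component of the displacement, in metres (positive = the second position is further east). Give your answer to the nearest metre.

ΔE = -253 m

Δφ = 47.84879° − 47.85200° = -0.00321°; Δλ = 124.11661° − 124.12000° = -0.00339°.
1° along a meridian = πR/180 = 111125 m.
ΔN = Δφ × 111125 = -356.7 m; ΔE = Δλ × 111125 × cos(47.85200°) = -0.00339 × 111125 × 0.671048 = -252.8 m.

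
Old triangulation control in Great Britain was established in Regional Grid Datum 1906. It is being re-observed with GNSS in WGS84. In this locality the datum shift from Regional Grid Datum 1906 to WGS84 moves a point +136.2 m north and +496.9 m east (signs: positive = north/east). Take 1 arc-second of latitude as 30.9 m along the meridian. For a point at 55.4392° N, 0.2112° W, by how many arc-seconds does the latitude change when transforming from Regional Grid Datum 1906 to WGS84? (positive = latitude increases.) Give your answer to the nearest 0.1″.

Δφ = 4.4″

1″ of latitude = 30.90 m, so Δφ = 136.2 / 30.90 = 4.408″.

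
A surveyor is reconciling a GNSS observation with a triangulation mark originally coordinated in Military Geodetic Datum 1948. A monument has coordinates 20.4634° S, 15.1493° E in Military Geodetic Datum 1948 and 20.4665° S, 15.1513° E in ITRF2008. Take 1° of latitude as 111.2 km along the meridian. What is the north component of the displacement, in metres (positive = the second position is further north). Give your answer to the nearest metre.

ΔN = -345 m

Δφ = -20.4665° − -20.4634° = -0.0031°; Δλ = 15.1513° − 15.1493° = +0.0020°.
ΔN = Δφ × 111200 = -344.7 m; ΔE = Δλ × 111200 × cos(-20.4634°) = +0.0020 × 111200 × 0.936896 = 208.4 m.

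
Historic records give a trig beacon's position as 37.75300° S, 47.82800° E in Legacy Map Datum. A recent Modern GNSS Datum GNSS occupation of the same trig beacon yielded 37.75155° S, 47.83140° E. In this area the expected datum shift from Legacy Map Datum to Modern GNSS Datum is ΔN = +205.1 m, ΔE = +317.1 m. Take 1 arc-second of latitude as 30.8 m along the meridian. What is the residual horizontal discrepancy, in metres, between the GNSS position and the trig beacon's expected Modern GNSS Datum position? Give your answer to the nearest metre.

48 m

Observed coordinate differences: Δφ = +0.00145°, Δλ = +0.00340°.
Converting to metres (1° lat = 110880 m, cos φ = 0.790658): observed ΔN = 160.8 m, observed ΔE = 298.1 m.
Subtracting the expected shift leaves a residual of 160.8 − (205.1) = -44.3 m north and 298.1 − (317.1) = -19.0 m east.
Residual distance = √((-44.3)² + (-19.0)²) = 48.2 m.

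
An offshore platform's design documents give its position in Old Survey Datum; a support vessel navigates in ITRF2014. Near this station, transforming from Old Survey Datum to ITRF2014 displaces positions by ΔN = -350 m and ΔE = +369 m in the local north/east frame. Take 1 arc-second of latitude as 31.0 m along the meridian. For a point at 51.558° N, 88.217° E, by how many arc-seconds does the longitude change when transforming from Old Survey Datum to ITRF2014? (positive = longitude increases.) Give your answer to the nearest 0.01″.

Δλ = 19.15″

At latitude 51.558°, cos φ = 0.621722.
1″ of longitude at this latitude = 31.00 × cos φ = 19.2734 m, so Δλ = 369.0 / 19.2734 = 19.146″.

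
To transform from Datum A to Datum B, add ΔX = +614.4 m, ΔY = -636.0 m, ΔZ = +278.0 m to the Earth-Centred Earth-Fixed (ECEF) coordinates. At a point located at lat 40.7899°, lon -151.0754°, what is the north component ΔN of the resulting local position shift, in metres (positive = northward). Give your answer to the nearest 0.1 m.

The local north axis is (−sin φ cos λ, −sin φ sin λ, cos φ), giving ΔN = 351.310 − 200.955 + 210.477 = 360.83 m.

ΔN = 360.8 m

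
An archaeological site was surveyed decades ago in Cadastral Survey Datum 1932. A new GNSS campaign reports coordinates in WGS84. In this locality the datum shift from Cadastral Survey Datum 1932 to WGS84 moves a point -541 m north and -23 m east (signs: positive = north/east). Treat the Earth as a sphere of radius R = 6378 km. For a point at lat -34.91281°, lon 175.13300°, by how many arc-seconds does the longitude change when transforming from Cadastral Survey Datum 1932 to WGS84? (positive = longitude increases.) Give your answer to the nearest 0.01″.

Δλ = -0.91″

At latitude -34.91281°, cos φ = 0.820024.
One radian of longitude at latitude φ spans R cos φ, so Δλ = ΔE / (R cos φ) = -23.0 / (6378000 × 0.820024) = -4.3976e-06 rad = -0.907″.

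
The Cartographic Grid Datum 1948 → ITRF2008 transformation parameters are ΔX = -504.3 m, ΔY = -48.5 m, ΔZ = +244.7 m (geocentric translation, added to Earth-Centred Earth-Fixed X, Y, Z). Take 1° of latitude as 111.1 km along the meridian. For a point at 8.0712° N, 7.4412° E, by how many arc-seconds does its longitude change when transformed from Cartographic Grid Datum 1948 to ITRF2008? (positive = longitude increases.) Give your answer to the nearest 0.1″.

sin φ = 0.140404, cos φ = 0.990094, sin λ = 0.129509, cos λ = 0.991578.
East component: ΔE = −sin λ·ΔX + cos λ·ΔY = −(0.129509)(-504.3) + (0.991578)(-48.5) = 17.22 m.
1° of latitude spans 111100 m; at latitude φ, 1° of longitude spans that × cos φ = 109999.5 m, so Δλ = 17.22 / 109999.5 × 3600 = 0.564″.

Δλ = 0.6″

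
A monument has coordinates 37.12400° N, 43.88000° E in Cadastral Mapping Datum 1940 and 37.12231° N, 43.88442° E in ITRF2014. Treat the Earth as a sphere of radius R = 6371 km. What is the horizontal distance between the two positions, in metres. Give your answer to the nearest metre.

435 m

Δφ = 37.12231° − 37.12400° = -0.00169°; Δλ = 43.88442° − 43.88000° = +0.00442°.
1° along a meridian = πR/180 = 111195 m.
ΔN = Δφ × 111195 = -187.9 m; ΔE = Δλ × 111195 × cos(37.12400°) = +0.00442 × 111195 × 0.797331 = 391.9 m.
Distance = √(ΔE² + ΔN²) = √(391.9² + (-187.9)²) = 434.6 m.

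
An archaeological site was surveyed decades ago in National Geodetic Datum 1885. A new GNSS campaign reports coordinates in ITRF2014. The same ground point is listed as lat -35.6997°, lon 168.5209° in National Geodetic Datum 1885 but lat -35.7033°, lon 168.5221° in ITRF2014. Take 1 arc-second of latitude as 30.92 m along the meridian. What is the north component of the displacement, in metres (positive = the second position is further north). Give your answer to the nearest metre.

Δφ = -35.7033° − -35.6997° = -0.0036°; Δλ = 168.5221° − 168.5209° = +0.0012°.
1° of latitude = 3600 × 30.92 = 111312 m.
ΔN = Δφ × 111312 = -400.7 m; ΔE = Δλ × 111312 × cos(-35.6997°) = +0.0012 × 111312 × 0.812087 = 108.5 m.

ΔN = -401 m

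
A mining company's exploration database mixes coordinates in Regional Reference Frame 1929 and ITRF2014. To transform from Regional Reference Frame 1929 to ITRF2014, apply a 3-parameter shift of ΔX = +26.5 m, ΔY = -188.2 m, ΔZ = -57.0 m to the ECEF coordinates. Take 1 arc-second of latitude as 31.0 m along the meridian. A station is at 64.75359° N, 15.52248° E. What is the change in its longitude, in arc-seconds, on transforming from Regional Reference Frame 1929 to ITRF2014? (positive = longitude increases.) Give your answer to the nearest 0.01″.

Δλ = -14.25″

sin φ = 0.904482, cos φ = 0.426512, sin λ = 0.267616, cos λ = 0.963526.
East component: ΔE = −sin λ·ΔX + cos λ·ΔY = −(0.267616)(26.5) + (0.963526)(-188.2) = -188.43 m.
1° of latitude spans 3600 × 31.00 = 111600 m; at latitude φ, 1° of longitude spans that × cos φ = 47598.7 m, so Δλ = -188.43 / 47598.7 × 3600 = -14.251″.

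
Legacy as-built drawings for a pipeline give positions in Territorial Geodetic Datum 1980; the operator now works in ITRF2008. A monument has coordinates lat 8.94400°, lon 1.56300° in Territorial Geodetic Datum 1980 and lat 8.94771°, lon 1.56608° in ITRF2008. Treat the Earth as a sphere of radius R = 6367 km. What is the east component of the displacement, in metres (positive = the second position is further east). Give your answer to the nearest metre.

Δφ = 8.94771° − 8.94400° = +0.00371°; Δλ = 1.56608° − 1.56300° = +0.00308°.
1° along a meridian = πR/180 = 111125 m.
ΔN = Δφ × 111125 = 412.3 m; ΔE = Δλ × 111125 × cos(8.94400°) = +0.00308 × 111125 × 0.987841 = 338.1 m.

ΔE = 338 m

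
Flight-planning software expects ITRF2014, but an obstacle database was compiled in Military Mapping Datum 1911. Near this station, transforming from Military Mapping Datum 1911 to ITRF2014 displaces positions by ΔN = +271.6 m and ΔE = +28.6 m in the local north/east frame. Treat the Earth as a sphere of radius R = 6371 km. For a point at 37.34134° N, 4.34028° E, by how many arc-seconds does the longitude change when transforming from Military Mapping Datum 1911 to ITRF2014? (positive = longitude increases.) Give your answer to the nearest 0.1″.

At latitude 37.34134°, cos φ = 0.795036.
One radian of longitude at latitude φ spans R cos φ, so Δλ = ΔE / (R cos φ) = 28.6 / (6371000 × 0.795036) = 5.6464e-06 rad = 1.165″.

Δλ = 1.2″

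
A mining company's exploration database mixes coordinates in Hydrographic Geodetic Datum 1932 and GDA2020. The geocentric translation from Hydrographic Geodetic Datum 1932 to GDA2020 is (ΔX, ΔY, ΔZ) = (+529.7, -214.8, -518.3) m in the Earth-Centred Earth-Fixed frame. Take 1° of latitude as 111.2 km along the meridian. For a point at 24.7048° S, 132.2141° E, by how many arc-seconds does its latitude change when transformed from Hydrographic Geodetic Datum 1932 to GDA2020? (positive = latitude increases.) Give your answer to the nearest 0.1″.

Δφ = -22.2″

sin φ = -0.417943, cos φ = 0.908473, sin λ = 0.740639, cos λ = -0.671903.
North component: ΔN = −sin φ cos λ·ΔX − sin φ sin λ·ΔY + cos φ·ΔZ = −(-0.417943)(-0.671903)(529.7) − (-0.417943)(0.740639)(-214.8) + (0.908473)(-518.3) = -686.10 m.
1° of latitude spans 111200 m, so Δφ = -686.10 / 111200 × 3600 = -22.212″.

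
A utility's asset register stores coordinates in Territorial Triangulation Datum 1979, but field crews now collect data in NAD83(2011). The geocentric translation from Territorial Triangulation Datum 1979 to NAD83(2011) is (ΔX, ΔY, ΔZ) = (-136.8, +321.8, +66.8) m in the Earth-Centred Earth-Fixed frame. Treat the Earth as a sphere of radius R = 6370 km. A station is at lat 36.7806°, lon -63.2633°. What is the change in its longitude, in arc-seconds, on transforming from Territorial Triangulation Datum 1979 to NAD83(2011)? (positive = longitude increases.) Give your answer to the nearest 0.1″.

Δλ = 0.9″

sin φ = 0.598752, cos φ = 0.800934, sin λ = -0.893083, cos λ = 0.449891.
East component: ΔE = −sin λ·ΔX + cos λ·ΔY = −(-0.893083)(-136.8) + (0.449891)(321.8) = 22.60 m.
1° of latitude spans πR/180 = 111177 m; at latitude φ, 1° of longitude spans that × cos φ = 89045.8 m, so Δλ = 22.60 / 89045.8 × 3600 = 0.914″.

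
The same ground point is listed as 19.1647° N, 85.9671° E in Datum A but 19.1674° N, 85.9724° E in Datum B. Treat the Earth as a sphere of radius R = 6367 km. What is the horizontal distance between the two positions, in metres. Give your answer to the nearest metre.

Δφ = 19.1674° − 19.1647° = +0.0027°; Δλ = 85.9724° − 85.9671° = +0.0053°.
1° along a meridian = πR/180 = 111125 m.
ΔN = Δφ × 111125 = 300.0 m; ΔE = Δλ × 111125 × cos(19.1647°) = +0.0053 × 111125 × 0.944579 = 556.3 m.
Distance = √(ΔE² + ΔN²) = √(556.3² + 300.0²) = 632.1 m.

632 m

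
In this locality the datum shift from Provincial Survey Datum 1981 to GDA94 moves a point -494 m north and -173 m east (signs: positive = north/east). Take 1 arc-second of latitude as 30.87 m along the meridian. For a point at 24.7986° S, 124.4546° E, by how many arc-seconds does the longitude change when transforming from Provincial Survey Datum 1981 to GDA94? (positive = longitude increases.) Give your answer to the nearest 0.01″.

At latitude -24.7986°, cos φ = 0.907788.
1″ of longitude at this latitude = 30.87 × cos φ = 28.0234 m, so Δλ = -173.0 / 28.0234 = -6.173″.

Δλ = -6.17″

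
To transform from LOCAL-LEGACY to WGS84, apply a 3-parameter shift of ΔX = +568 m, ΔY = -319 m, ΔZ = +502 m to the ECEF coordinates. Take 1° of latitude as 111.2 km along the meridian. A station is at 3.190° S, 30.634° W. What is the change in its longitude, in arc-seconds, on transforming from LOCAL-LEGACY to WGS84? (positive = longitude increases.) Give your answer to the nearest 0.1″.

Δλ = 0.5″

sin φ = -0.055647, cos φ = 0.998450, sin λ = -0.509552, cos λ = 0.860440.
East component: ΔE = −sin λ·ΔX + cos λ·ΔY = −(-0.509552)(568) + (0.860440)(-319) = 14.95 m.
1° of latitude spans 111200 m; at latitude φ, 1° of longitude spans that × cos φ = 111027.7 m, so Δλ = 14.95 / 111027.7 × 3600 = 0.485″.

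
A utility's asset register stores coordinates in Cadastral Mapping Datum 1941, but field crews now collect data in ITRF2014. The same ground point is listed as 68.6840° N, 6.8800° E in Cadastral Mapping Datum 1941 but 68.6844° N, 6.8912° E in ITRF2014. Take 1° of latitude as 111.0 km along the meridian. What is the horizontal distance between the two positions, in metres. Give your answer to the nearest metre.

Δφ = 68.6844° − 68.6840° = +0.0004°; Δλ = 6.8912° − 6.8800° = +0.0112°.
ΔN = Δφ × 111000 = 44.4 m; ΔE = Δλ × 111000 × cos(68.6840°) = +0.0112 × 111000 × 0.363511 = 451.9 m.
Distance = √(ΔE² + ΔN²) = √(451.9² + 44.4²) = 454.1 m.

454 m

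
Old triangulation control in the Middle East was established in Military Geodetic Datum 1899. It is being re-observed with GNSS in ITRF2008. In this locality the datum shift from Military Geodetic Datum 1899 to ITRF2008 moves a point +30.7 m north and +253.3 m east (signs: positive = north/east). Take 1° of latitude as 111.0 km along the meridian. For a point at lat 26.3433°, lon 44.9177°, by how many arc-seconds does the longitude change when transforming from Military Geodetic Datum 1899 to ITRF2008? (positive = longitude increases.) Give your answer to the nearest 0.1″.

At latitude 26.3433°, cos φ = 0.896151.
1° of longitude at this latitude = 111.0 × cos φ = 99.47 km, so Δλ = 253.3 / 99472.8 = 0.0025464° = 9.167″.

Δλ = 9.2″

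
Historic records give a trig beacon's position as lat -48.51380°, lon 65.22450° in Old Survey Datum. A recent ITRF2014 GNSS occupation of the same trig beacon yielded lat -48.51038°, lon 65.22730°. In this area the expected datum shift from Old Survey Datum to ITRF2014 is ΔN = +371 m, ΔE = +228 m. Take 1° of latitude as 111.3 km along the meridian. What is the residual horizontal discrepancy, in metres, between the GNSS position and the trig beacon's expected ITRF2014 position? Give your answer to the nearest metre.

Observed coordinate differences: Δφ = +0.00342°, Δλ = +0.00280°.
Converting to metres (1° lat = 111300 m, cos φ = 0.662440): observed ΔN = 380.6 m, observed ΔE = 206.4 m.
Subtracting the expected shift leaves a residual of 380.6 − (371) = 9.6 m north and 206.4 − (228) = -21.6 m east.
Residual distance = √(9.6² + (-21.6)²) = 23.6 m.

24 m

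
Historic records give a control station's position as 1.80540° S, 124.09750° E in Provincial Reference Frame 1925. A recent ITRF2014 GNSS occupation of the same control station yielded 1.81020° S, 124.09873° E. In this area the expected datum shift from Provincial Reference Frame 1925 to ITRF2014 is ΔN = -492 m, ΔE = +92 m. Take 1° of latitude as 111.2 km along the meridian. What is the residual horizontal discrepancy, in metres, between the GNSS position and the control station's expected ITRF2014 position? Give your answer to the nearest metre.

Observed coordinate differences: Δφ = -0.00480°, Δλ = +0.00123°.
Converting to metres (1° lat = 111200 m, cos φ = 0.999504): observed ΔN = -533.8 m, observed ΔE = 136.7 m.
Subtracting the expected shift leaves a residual of -533.8 − (-492) = -41.8 m north and 136.7 − (92) = 44.7 m east.
Residual distance = √((-41.8)² + 44.7²) = 61.2 m.

61 m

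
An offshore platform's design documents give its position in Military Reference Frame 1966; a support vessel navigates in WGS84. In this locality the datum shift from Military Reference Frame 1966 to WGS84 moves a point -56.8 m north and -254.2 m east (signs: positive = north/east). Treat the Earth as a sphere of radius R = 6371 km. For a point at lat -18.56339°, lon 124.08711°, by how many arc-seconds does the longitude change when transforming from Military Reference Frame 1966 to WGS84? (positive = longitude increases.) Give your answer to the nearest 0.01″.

Δλ = -8.68″

At latitude -18.56339°, cos φ = 0.947972.
One radian of longitude at latitude φ spans R cos φ, so Δλ = ΔE / (R cos φ) = -254.2 / (6371000 × 0.947972) = -4.2089e-05 rad = -8.682″.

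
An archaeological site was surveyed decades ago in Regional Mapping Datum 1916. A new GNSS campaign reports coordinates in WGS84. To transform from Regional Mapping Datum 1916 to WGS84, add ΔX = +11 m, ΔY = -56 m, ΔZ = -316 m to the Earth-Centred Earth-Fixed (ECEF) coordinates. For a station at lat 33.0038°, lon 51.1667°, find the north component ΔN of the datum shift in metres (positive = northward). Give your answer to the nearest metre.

ΔN = -245 m

At φ = 33.0038°, λ = 51.1667°: sin φ = 0.544695, cos φ = 0.838634, sin λ = 0.778974, cos λ = 0.627057.
ΔN = −sin φ cos λ·ΔX − sin φ sin λ·ΔY + cos φ·ΔZ = −(0.544695)(0.627057)(11) − (0.544695)(0.778974)(-56) + (0.838634)(-316) = -245.00 m.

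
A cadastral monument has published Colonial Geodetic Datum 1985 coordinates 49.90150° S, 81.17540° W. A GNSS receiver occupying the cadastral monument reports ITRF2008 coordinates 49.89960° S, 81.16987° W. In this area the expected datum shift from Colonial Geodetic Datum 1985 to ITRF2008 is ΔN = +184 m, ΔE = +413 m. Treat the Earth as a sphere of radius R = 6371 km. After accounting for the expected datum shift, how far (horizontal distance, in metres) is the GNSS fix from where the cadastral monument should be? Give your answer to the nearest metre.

Observed coordinate differences: Δφ = +0.00190°, Δλ = +0.00553°.
Converting to metres (1° lat = 111195 m, cos φ = 0.644104): observed ΔN = 211.3 m, observed ΔE = 396.1 m.
Subtracting the expected shift leaves a residual of 211.3 − (184) = 27.3 m north and 396.1 − (413) = -16.9 m east.
Residual distance = √(27.3² + (-16.9)²) = 32.1 m.

32 m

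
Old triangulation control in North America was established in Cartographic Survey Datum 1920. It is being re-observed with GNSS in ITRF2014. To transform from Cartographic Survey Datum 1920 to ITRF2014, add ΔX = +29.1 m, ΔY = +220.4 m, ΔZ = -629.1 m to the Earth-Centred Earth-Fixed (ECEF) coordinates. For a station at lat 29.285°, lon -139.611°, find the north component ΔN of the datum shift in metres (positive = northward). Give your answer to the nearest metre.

ΔN = -468 m

The local north axis is (−sin φ cos λ, −sin φ sin λ, cos φ), giving ΔN = 10.842 + 69.858 − 548.699 = -468.00 m.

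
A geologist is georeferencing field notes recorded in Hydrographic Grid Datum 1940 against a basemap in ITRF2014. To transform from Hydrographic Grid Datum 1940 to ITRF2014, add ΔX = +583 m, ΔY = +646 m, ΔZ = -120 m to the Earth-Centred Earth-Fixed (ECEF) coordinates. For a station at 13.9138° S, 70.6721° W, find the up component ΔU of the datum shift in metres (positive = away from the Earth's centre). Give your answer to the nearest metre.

ΔU = -376 m

The local up (radial) axis is (cos φ cos λ, cos φ sin λ, sin φ), giving ΔU = 187.296 − 591.705 + 28.855 = -375.55 m.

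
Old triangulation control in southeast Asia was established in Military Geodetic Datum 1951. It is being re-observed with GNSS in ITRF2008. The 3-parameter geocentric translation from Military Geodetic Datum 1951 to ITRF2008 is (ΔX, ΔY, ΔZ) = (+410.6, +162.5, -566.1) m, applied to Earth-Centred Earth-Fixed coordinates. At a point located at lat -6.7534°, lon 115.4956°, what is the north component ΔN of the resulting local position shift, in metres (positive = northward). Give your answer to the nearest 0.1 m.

At φ = -6.7534°, λ = 115.4956°: sin φ = -0.117596, cos φ = 0.993061, sin λ = 0.902618, cos λ = -0.430442.
ΔN = −sin φ cos λ·ΔX − sin φ sin λ·ΔY + cos φ·ΔZ = −(-0.117596)(-0.430442)(410.6) − (-0.117596)(0.902618)(162.5) + (0.993061)(-566.1) = -565.71 m.

ΔN = -565.7 m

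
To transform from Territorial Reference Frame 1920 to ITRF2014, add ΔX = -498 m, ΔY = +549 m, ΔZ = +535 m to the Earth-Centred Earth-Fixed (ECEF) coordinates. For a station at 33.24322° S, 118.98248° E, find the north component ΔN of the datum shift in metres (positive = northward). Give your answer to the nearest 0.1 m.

ΔN = 843.0 m

At φ = -33.24322°, λ = 118.98248°: sin φ = -0.548194, cos φ = 0.836351, sin λ = 0.874768, cos λ = -0.484542.
ΔN = −sin φ cos λ·ΔX − sin φ sin λ·ΔY + cos φ·ΔZ = −(-0.548194)(-0.484542)(-498) − (-0.548194)(0.874768)(549) + (0.836351)(535) = 843.00 m.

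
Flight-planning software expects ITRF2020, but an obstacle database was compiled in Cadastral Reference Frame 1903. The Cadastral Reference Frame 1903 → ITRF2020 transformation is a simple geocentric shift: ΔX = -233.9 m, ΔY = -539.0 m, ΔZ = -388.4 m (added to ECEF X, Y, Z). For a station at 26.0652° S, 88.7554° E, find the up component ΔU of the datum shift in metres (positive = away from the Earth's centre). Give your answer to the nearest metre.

ΔU = -318 m

The local up (radial) axis is (cos φ cos λ, cos φ sin λ, sin φ), giving ΔU = -4.564 − 484.067 + 170.660 = -317.97 m.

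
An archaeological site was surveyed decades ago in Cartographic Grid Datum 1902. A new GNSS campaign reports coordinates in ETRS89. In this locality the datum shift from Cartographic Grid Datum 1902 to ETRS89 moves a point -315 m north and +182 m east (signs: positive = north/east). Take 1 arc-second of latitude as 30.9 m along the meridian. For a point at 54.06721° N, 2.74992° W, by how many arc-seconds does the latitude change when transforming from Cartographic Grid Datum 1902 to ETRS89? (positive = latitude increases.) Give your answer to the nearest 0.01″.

1″ of latitude = 30.90 m, so Δφ = -315.0 / 30.90 = -10.194″.

Δφ = -10.19″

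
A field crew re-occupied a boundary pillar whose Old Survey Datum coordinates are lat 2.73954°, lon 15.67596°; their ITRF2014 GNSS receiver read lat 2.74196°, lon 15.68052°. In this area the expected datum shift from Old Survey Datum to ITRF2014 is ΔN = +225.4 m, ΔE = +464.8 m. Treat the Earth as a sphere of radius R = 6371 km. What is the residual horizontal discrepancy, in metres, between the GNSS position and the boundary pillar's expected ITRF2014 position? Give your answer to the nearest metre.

Observed coordinate differences: Δφ = +0.00242°, Δλ = +0.00456°.
Converting to metres (1° lat = 111195 m, cos φ = 0.998857): observed ΔN = 269.1 m, observed ΔE = 506.5 m.
Subtracting the expected shift leaves a residual of 269.1 − (225.4) = 43.7 m north and 506.5 − (464.8) = 41.7 m east.
Residual distance = √(43.7² + 41.7²) = 60.4 m.

60 m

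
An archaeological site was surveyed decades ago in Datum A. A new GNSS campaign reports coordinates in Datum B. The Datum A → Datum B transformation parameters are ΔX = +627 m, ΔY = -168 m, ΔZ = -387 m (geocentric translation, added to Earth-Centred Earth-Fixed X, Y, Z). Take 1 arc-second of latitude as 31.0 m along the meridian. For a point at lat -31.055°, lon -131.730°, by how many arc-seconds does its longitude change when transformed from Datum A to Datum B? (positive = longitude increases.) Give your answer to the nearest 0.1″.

Δλ = 21.8″

sin φ = -0.515861, cos φ = 0.856673, sin λ = -0.746290, cos λ = -0.665621.
East component: ΔE = −sin λ·ΔX + cos λ·ΔY = −(-0.746290)(627) + (-0.665621)(-168) = 579.75 m.
1° of latitude spans 3600 × 31.00 = 111600 m; at latitude φ, 1° of longitude spans that × cos φ = 95604.7 m, so Δλ = 579.75 / 95604.7 × 3600 = 21.830″.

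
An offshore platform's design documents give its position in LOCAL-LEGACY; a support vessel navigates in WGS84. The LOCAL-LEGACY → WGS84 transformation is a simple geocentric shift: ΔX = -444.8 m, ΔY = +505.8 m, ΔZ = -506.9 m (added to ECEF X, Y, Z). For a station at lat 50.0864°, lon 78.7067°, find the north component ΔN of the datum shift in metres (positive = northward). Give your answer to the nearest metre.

At φ = 50.0864°, λ = 78.7067°: sin φ = 0.767013, cos φ = 0.641632, sin λ = 0.980638, cos λ = 0.195831.
ΔN = −sin φ cos λ·ΔX − sin φ sin λ·ΔY + cos φ·ΔZ = −(0.767013)(0.195831)(-444.8) − (0.767013)(0.980638)(505.8) + (0.641632)(-506.9) = -638.88 m.

ΔN = -639 m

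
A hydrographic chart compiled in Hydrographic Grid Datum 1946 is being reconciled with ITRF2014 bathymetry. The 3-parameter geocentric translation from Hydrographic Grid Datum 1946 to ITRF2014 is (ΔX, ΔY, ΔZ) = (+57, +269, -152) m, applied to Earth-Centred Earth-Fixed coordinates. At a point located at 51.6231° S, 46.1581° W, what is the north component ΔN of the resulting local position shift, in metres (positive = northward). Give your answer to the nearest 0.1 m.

ΔN = -215.5 m

At φ = -51.6231°, λ = -46.1581°: sin φ = -0.783944, cos φ = 0.620832, sin λ = -0.721254, cos λ = 0.692671.
ΔN = −sin φ cos λ·ΔX − sin φ sin λ·ΔY + cos φ·ΔZ = −(-0.783944)(0.692671)(57) − (-0.783944)(-0.721254)(269) + (0.620832)(-152) = -215.51 m.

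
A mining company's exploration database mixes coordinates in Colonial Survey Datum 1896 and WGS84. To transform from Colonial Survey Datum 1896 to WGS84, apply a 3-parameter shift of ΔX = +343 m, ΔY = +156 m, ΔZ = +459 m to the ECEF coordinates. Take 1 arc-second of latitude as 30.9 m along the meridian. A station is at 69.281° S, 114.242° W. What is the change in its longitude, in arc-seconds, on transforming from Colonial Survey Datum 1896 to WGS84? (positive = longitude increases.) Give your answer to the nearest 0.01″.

Δλ = 22.75″

sin φ = -0.935327, cos φ = 0.353785, sin λ = -0.911819, cos λ = -0.410592.
East component: ΔE = −sin λ·ΔX + cos λ·ΔY = −(-0.911819)(343) + (-0.410592)(156) = 248.70 m.
1° of latitude spans 3600 × 30.90 = 111240 m; at latitude φ, 1° of longitude spans that × cos φ = 39355.0 m, so Δλ = 248.70 / 39355.0 × 3600 = 22.750″.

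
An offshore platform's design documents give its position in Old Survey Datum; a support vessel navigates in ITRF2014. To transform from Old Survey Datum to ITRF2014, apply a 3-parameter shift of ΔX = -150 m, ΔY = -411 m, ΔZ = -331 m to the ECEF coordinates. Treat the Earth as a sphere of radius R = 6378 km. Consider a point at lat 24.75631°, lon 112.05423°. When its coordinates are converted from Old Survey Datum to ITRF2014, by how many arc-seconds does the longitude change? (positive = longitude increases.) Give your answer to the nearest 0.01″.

sin φ = 0.418760, cos φ = 0.908097, sin λ = 0.926829, cos λ = -0.375484.
East component: ΔE = −sin λ·ΔX + cos λ·ΔY = −(0.926829)(-150) + (-0.375484)(-411) = 293.35 m.
1° of latitude spans πR/180 = 111317 m; at latitude φ, 1° of longitude spans that × cos φ = 101086.7 m, so Δλ = 293.35 / 101086.7 × 3600 = 10.447″.

Δλ = 10.45″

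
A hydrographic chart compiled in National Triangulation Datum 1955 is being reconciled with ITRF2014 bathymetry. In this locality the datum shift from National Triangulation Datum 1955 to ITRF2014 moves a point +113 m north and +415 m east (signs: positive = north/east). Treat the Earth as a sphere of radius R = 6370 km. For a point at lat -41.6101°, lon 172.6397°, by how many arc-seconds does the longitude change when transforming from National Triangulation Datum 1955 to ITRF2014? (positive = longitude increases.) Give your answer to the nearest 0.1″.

Δλ = 18.0″

At latitude -41.6101°, cos φ = 0.747681.
One radian of longitude at latitude φ spans R cos φ, so Δλ = ΔE / (R cos φ) = 415.0 / (6370000 × 0.747681) = 8.7135e-05 rad = 17.973″.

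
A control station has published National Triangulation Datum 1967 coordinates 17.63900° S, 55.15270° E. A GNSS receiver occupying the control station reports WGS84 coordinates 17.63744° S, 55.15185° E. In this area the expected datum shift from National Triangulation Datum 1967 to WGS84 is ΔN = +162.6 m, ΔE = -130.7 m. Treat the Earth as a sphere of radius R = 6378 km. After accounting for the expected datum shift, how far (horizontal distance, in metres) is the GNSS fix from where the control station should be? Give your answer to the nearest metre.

42 m

Observed coordinate differences: Δφ = +0.00156°, Δλ = -0.00085°.
Converting to metres (1° lat = 111317 m, cos φ = 0.952985): observed ΔN = 173.7 m, observed ΔE = -90.2 m.
Subtracting the expected shift leaves a residual of 173.7 − (162.6) = 11.1 m north and -90.2 − (-130.7) = 40.5 m east.
Residual distance = √(11.1² + 40.5²) = 42.0 m.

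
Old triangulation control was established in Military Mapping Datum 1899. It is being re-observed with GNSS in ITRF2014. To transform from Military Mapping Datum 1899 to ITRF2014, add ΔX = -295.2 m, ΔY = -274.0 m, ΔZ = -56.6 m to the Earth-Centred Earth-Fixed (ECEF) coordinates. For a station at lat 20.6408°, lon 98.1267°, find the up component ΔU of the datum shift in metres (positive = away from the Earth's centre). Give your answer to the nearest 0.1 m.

At φ = 20.6408°, λ = 98.1267°: sin φ = 0.352508, cos φ = 0.935809, sin λ = 0.989958, cos λ = -0.141363.
ΔU = cos φ cos λ·ΔX + cos φ sin λ·ΔY + sin φ·ΔZ = (0.935809)(-0.141363)(-295.2) + (0.935809)(0.989958)(-274.0) + (0.352508)(-56.6) = -234.74 m.

ΔU = -234.7 m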